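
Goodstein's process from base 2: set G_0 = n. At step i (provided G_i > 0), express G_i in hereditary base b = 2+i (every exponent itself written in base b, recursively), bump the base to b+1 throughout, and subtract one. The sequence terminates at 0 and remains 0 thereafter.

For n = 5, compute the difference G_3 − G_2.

212

G_0=5  [base 2] 2^2 + 1  →[2↦3]→  3^3 + 1 = 28  −1 ⇒ G_1=27
G_1=27  [base 3] 3^3  →[3↦4]→  4^4 = 256  −1 ⇒ G_2=255
G_2=255  [base 4] 3·4^3 + 3·4^2 + 3·4 + 3  →[4↦5]→  3·5^3 + 3·5^2 + 3·5 + 3 = 468  −1 ⇒ G_3=467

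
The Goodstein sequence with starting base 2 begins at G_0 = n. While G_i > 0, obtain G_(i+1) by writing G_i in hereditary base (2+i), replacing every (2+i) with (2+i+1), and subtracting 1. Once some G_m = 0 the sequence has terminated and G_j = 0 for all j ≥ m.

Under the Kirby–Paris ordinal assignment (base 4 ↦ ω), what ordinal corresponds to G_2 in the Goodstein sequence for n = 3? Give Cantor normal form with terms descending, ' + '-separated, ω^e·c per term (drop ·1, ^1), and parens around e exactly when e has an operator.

base 2: 3 = 2 + 1; at 3: 3 + 1 = 4; next = 3
base 3: 3 = 3; at 4: 4 = 4; next = 3
base 4: 3 = 3; at 5: 3 = 3; next = 2

3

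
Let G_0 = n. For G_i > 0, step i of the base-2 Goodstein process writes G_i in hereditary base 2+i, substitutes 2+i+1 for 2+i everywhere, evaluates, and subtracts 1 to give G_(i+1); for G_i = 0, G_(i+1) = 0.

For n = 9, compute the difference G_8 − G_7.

[0] 9 ≡ 2^(2 + 1) + 1 (base 2). Lift 3: 82. −1: 81.
[1] 81 ≡ 3^(3 + 1) (base 3). Lift 4: 1024. −1: 1023.
[2] 1023 ≡ 3·4^4 + 3·4^3 + 3·4^2 + 3·4 + 3 (base 4). Lift 5: 9843. −1: 9842.
[3] 9842 ≡ 3·5^5 + 3·5^3 + 3·5^2 + 3·5 + 2 (base 5). Lift 6: 140744. −1: 140743.
[4] 140743 ≡ 3·6^6 + 3·6^3 + 3·6^2 + 3·6 + 1 (base 6). Lift 7: 2471827. −1: 2471826.
[5] 2471826 ≡ 3·7^7 + 3·7^3 + 3·7^2 + 3·7 (base 7). Lift 8: 50333400. −1: 50333399.
[6] 50333399 ≡ 3·8^8 + 3·8^3 + 3·8^2 + 2·8 + 7 (base 8). Lift 9: 1162263922. −1: 1162263921.
[7] 1162263921 ≡ 3·9^9 + 3·9^3 + 3·9^2 + 2·9 + 6 (base 9). Lift 10: 30000003326. −1: 30000003325.

28837739404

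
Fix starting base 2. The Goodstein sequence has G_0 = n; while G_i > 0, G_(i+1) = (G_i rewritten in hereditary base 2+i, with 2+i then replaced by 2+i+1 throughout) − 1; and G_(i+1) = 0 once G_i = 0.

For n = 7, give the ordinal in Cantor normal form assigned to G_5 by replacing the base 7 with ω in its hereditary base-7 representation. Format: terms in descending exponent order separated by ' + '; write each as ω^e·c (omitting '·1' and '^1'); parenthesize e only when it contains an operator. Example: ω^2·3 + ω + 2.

ω^ω

(0) 7|_2 = 2^2 + 2 + 1 ↦ 3^3 + 3 + 1|_3 = 31 ⇒ 30
(1) 30|_3 = 3^3 + 3 ↦ 4^4 + 4|_4 = 260 ⇒ 259
(2) 259|_4 = 4^4 + 3 ↦ 5^5 + 3|_5 = 3128 ⇒ 3127
(3) 3127|_5 = 5^5 + 2 ↦ 6^6 + 2|_6 = 46658 ⇒ 46657
(4) 46657|_6 = 6^6 + 1 ↦ 7^7 + 1|_7 = 823544 ⇒ 823543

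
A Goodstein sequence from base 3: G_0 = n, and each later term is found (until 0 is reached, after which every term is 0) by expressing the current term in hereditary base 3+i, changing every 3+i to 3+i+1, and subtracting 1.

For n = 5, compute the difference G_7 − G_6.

step 0: 5 = 3 + 2; sub 4 for 3: 4 + 2; = 6; G_1 = 6−1 = 5
step 1: 5 = 4 + 1; sub 5 for 4: 5 + 1; = 6; G_2 = 6−1 = 5
step 2: 5 = 5; sub 6 for 5: 6; = 6; G_3 = 6−1 = 5
step 3: 5 = 5; sub 7 for 6: 5; = 5; G_4 = 5−1 = 4
step 4: 4 = 4; sub 8 for 7: 4; = 4; G_5 = 4−1 = 3
step 5: 3 = 3; sub 9 for 8: 3; = 3; G_6 = 3−1 = 2
step 6: 2 = 2; sub 10 for 9: 2; = 2; G_7 = 2−1 = 1

-1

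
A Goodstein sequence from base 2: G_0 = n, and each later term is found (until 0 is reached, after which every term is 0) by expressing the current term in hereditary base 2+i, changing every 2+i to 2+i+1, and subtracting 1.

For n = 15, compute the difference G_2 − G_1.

G_0 = 15. HB_2(15) = 2^(2 + 1) + 2^2 + 2 + 1. Bump = 112. G_1 = 111.
G_1 = 111. HB_3(111) = 3^(3 + 1) + 3^3 + 3. Bump = 1284. G_2 = 1283.

1172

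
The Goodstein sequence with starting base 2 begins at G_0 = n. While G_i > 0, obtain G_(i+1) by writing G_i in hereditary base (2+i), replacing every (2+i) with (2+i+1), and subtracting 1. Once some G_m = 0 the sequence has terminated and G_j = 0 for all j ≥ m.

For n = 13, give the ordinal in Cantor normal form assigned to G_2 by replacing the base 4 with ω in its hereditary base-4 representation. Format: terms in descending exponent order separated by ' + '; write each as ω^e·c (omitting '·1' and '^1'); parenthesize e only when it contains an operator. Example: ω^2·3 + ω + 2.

(0) 13|_2 = 2^(2 + 1) + 2^2 + 1 ↦ 3^(3 + 1) + 3^3 + 1|_3 = 109 ⇒ 108
(1) 108|_3 = 3^(3 + 1) + 3^3 ↦ 4^(4 + 1) + 4^4|_4 = 1280 ⇒ 1279

ω^(ω + 1) + ω^3·3 + ω^2·3 + ω·3 + 3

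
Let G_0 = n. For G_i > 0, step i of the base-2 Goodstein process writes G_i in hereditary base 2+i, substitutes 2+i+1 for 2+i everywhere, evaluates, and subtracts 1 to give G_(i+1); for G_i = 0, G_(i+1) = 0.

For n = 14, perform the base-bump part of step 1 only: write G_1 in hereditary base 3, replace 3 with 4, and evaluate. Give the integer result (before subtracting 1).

1282

G_0=14  [base 2] 2^(2 + 1) + 2^2 + 2  →[2↦3]→  3^(3 + 1) + 3^3 + 3 = 111  −1 ⇒ G_1=110
G_1=110  [base 3] 3^(3 + 1) + 3^3 + 2  →[3↦4]→  4^(4 + 1) + 4^4 + 2 = 1282  −1 ⇒ G_2=1281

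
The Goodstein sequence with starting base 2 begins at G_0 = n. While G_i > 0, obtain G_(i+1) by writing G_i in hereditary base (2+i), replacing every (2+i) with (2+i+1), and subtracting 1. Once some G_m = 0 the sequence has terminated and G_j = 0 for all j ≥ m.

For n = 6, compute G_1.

base 2: 6 = 2^2 + 2; at 3: 3^3 + 3 = 30; next = 29
base 3: 29 = 3^3 + 2; at 4: 4^4 + 2 = 258; next = 257

29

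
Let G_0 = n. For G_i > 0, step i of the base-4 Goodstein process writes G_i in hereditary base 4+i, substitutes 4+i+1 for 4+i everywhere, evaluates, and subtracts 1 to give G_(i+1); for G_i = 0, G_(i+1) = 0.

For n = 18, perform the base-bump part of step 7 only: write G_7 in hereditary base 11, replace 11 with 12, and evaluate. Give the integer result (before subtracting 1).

step 0: 18 = 4^2 + 2; sub 5 for 4: 5^2 + 2; = 27; G_1 = 27−1 = 26
step 1: 26 = 5^2 + 1; sub 6 for 5: 6^2 + 1; = 37; G_2 = 37−1 = 36
step 2: 36 = 6^2; sub 7 for 6: 7^2; = 49; G_3 = 49−1 = 48
step 3: 48 = 6·7 + 6; sub 8 for 7: 6·8 + 6; = 54; G_4 = 54−1 = 53
step 4: 53 = 6·8 + 5; sub 9 for 8: 6·9 + 5; = 59; G_5 = 59−1 = 58
step 5: 58 = 6·9 + 4; sub 10 for 9: 6·10 + 4; = 64; G_6 = 64−1 = 63
step 6: 63 = 6·10 + 3; sub 11 for 10: 6·11 + 3; = 69; G_7 = 69−1 = 68
step 7: 68 = 6·11 + 2; sub 12 for 11: 6·12 + 2; = 74; G_8 = 74−1 = 73

74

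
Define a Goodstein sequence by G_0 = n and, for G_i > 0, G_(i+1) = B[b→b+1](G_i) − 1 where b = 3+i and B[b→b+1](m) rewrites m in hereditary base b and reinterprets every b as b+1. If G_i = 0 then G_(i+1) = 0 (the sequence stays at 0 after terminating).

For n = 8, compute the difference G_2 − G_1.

1

base 3: 8 = 2·3 + 2; at 4: 2·4 + 2 = 10; next = 9
base 4: 9 = 2·4 + 1; at 5: 2·5 + 1 = 11; next = 10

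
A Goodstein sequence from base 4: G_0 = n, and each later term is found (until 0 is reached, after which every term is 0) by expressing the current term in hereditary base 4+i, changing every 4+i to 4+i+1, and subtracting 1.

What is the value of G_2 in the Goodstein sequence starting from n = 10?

base 4: 10 = 2·4 + 2; at 5: 2·5 + 2 = 12; next = 11
base 5: 11 = 2·5 + 1; at 6: 2·6 + 1 = 13; next = 12

12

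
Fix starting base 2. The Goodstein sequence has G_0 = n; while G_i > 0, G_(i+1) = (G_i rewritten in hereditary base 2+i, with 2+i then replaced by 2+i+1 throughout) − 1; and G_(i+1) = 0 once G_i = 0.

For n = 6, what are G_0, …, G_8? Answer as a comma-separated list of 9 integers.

6, 29, 257, 3125, 46655, 98039, 187243, 332147, 555551

(0) 6|_2 = 2^2 + 2 ↦ 3^3 + 3|_3 = 30 ⇒ 29
(1) 29|_3 = 3^3 + 2 ↦ 4^4 + 2|_4 = 258 ⇒ 257
(2) 257|_4 = 4^4 + 1 ↦ 5^5 + 1|_5 = 3126 ⇒ 3125
(3) 3125|_5 = 5^5 ↦ 6^6|_6 = 46656 ⇒ 46655
(4) 46655|_6 = 5·6^5 + 5·6^4 + 5·6^3 + 5·6^2 + 5·6 + 5 ↦ 5·7^5 + 5·7^4 + 5·7^3 + 5·7^2 + 5·7 + 5|_7 = 98040 ⇒ 98039
(5) 98039|_7 = 5·7^5 + 5·7^4 + 5·7^3 + 5·7^2 + 5·7 + 4 ↦ 5·8^5 + 5·8^4 + 5·8^3 + 5·8^2 + 5·8 + 4|_8 = 187244 ⇒ 187243
(6) 187243|_8 = 5·8^5 + 5·8^4 + 5·8^3 + 5·8^2 + 5·8 + 3 ↦ 5·9^5 + 5·9^4 + 5·9^3 + 5·9^2 + 5·9 + 3|_9 = 332148 ⇒ 332147
(7) 332147|_9 = 5·9^5 + 5·9^4 + 5·9^3 + 5·9^2 + 5·9 + 2 ↦ 5·10^5 + 5·10^4 + 5·10^3 + 5·10^2 + 5·10 + 2|_10 = 555552 ⇒ 555551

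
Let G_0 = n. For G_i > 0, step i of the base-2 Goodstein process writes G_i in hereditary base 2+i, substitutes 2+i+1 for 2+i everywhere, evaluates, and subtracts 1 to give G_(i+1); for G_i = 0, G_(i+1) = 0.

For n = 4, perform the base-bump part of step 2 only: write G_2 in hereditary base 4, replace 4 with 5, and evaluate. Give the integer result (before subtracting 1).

61

i=0: 4 = 2^2 (b=2); 2→3: 3^3 = 27; 27−1 = 26
i=1: 26 = 2·3^2 + 2·3 + 2 (b=3); 3→4: 2·4^2 + 2·4 + 2 = 42; 42−1 = 41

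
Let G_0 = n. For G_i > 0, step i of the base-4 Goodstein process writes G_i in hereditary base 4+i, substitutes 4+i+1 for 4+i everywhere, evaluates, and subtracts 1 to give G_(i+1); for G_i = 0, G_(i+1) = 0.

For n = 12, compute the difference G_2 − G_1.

[0] 12 ≡ 3·4 (base 4). Lift 5: 15. −1: 14.
[1] 14 ≡ 2·5 + 4 (base 5). Lift 6: 16. −1: 15.

1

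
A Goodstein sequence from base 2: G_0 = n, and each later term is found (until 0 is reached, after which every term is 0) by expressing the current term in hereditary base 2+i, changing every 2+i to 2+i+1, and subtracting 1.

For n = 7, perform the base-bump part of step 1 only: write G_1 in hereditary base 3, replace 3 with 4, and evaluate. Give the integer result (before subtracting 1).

7 —HB2→ 2^2 + 2 + 1 —bump→ 3^3 + 3 + 1 = 31 —(−1)→ 30
30 —HB3→ 3^3 + 3 —bump→ 4^4 + 4 = 260 —(−1)→ 259

260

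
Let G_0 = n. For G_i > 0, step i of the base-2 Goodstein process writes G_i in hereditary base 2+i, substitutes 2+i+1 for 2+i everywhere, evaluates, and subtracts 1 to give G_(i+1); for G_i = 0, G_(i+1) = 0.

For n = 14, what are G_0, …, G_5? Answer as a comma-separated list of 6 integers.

14, 110, 1281, 18750, 326591, 5862840

step 0: 14 = 2^(2 + 1) + 2^2 + 2; sub 3 for 2: 3^(3 + 1) + 3^3 + 3; = 111; G_1 = 111−1 = 110
step 1: 110 = 3^(3 + 1) + 3^3 + 2; sub 4 for 3: 4^(4 + 1) + 4^4 + 2; = 1282; G_2 = 1282−1 = 1281
step 2: 1281 = 4^(4 + 1) + 4^4 + 1; sub 5 for 4: 5^(5 + 1) + 5^5 + 1; = 18751; G_3 = 18751−1 = 18750
step 3: 18750 = 5^(5 + 1) + 5^5; sub 6 for 5: 6^(6 + 1) + 6^6; = 326592; G_4 = 326592−1 = 326591
step 4: 326591 = 6^(6 + 1) + 5·6^5 + 5·6^4 + 5·6^3 + 5·6^2 + 5·6 + 5; sub 7 for 6: 7^(7 + 1) + 5·7^5 + 5·7^4 + 5·7^3 + 5·7^2 + 5·7 + 5; = 5862841; G_5 = 5862841−1 = 5862840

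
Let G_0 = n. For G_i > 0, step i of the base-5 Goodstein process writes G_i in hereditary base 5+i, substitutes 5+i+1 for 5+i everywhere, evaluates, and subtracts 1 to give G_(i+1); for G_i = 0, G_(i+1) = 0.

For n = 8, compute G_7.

5

8 —HB5→ 5 + 3 —bump→ 6 + 3 = 9 —(−1)→ 8
8 —HB6→ 6 + 2 —bump→ 7 + 2 = 9 —(−1)→ 8
8 —HB7→ 7 + 1 —bump→ 8 + 1 = 9 —(−1)→ 8
8 —HB8→ 8 —bump→ 9 = 9 —(−1)→ 8
8 —HB9→ 8 —bump→ 8 = 8 —(−1)→ 7
7 —HB10→ 7 —bump→ 7 = 7 —(−1)→ 6
6 —HB11→ 6 —bump→ 6 = 6 —(−1)→ 5
5 —HB12→ 5 —bump→ 5 = 5 —(−1)→ 4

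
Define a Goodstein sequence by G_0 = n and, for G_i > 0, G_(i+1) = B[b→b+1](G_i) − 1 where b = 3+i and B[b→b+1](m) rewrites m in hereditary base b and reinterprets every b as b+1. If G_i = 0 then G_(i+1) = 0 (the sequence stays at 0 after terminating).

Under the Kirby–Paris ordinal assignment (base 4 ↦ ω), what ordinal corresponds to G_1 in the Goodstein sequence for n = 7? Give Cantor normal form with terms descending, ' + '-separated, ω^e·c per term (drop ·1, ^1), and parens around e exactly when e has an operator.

ω·2

[0] 7 ≡ 2·3 + 1 (base 3). Lift 4: 9. −1: 8.
[1] 8 ≡ 2·4 (base 4). Lift 5: 10. −1: 9.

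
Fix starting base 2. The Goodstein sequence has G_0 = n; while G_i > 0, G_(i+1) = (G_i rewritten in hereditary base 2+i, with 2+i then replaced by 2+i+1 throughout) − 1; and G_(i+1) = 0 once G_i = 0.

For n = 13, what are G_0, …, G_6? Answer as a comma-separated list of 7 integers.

13, 108, 1279, 16092, 280711, 5765998, 134219479

13 —HB2→ 2^(2 + 1) + 2^2 + 1 —bump→ 3^(3 + 1) + 3^3 + 1 = 109 —(−1)→ 108
108 —HB3→ 3^(3 + 1) + 3^3 —bump→ 4^(4 + 1) + 4^4 = 1280 —(−1)→ 1279
1279 —HB4→ 4^(4 + 1) + 3·4^3 + 3·4^2 + 3·4 + 3 —bump→ 5^(5 + 1) + 3·5^3 + 3·5^2 + 3·5 + 3 = 16093 —(−1)→ 16092
16092 —HB5→ 5^(5 + 1) + 3·5^3 + 3·5^2 + 3·5 + 2 —bump→ 6^(6 + 1) + 3·6^3 + 3·6^2 + 3·6 + 2 = 280712 —(−1)→ 280711
280711 —HB6→ 6^(6 + 1) + 3·6^3 + 3·6^2 + 3·6 + 1 —bump→ 7^(7 + 1) + 3·7^3 + 3·7^2 + 3·7 + 1 = 5765999 —(−1)→ 5765998
5765998 —HB7→ 7^(7 + 1) + 3·7^3 + 3·7^2 + 3·7 —bump→ 8^(8 + 1) + 3·8^3 + 3·8^2 + 3·8 = 134219480 —(−1)→ 134219479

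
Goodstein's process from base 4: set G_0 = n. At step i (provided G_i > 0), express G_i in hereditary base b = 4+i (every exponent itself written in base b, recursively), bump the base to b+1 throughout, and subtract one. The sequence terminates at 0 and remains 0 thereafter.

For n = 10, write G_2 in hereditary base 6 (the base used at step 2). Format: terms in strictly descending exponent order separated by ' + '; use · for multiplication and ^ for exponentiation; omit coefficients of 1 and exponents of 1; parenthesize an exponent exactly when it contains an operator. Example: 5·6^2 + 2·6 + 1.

2·6

[0] 10 ≡ 2·4 + 2 (base 4). Lift 5: 12. −1: 11.
[1] 11 ≡ 2·5 + 1 (base 5). Lift 6: 13. −1: 12.
[2] 12 ≡ 2·6 (base 6). Lift 7: 14. −1: 13.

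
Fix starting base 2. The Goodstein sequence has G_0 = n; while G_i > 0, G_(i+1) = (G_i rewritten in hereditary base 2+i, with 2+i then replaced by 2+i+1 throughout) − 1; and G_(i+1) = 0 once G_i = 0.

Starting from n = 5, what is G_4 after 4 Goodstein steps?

(0) 5|_2 = 2^2 + 1 ↦ 3^3 + 1|_3 = 28 ⇒ 27
(1) 27|_3 = 3^3 ↦ 4^4|_4 = 256 ⇒ 255
(2) 255|_4 = 3·4^3 + 3·4^2 + 3·4 + 3 ↦ 3·5^3 + 3·5^2 + 3·5 + 3|_5 = 468 ⇒ 467
(3) 467|_5 = 3·5^3 + 3·5^2 + 3·5 + 2 ↦ 3·6^3 + 3·6^2 + 3·6 + 2|_6 = 776 ⇒ 775

775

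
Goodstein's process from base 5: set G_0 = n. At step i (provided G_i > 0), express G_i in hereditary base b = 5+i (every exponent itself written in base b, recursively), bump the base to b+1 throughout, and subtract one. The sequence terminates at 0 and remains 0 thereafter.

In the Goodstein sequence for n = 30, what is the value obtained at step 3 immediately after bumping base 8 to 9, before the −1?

(0) 30|_5 = 5^2 + 5 ↦ 6^2 + 6|_6 = 42 ⇒ 41
(1) 41|_6 = 6^2 + 5 ↦ 7^2 + 5|_7 = 54 ⇒ 53
(2) 53|_7 = 7^2 + 4 ↦ 8^2 + 4|_8 = 68 ⇒ 67
(3) 67|_8 = 8^2 + 3 ↦ 9^2 + 3|_9 = 84 ⇒ 83

84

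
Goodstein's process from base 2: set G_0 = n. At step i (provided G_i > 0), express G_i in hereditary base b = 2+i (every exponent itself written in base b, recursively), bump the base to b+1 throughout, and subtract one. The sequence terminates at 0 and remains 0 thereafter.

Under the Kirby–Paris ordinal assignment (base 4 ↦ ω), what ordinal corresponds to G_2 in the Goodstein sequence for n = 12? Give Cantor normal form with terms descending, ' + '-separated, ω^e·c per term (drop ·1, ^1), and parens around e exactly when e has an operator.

ω^(ω + 1) + ω^2·2 + ω·2 + 1

step 0: 12 = 2^(2 + 1) + 2^2; sub 3 for 2: 3^(3 + 1) + 3^3; = 108; G_1 = 108−1 = 107
step 1: 107 = 3^(3 + 1) + 2·3^2 + 2·3 + 2; sub 4 for 3: 4^(4 + 1) + 2·4^2 + 2·4 + 2; = 1066; G_2 = 1066−1 = 1065
step 2: 1065 = 4^(4 + 1) + 2·4^2 + 2·4 + 1; sub 5 for 4: 5^(5 + 1) + 2·5^2 + 2·5 + 1; = 15686; G_3 = 15686−1 = 15685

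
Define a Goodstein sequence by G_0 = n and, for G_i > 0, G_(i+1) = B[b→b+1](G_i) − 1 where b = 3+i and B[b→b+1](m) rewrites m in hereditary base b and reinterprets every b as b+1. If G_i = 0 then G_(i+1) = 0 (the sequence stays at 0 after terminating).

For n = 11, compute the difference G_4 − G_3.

4

[0] 11 ≡ 3^2 + 2 (base 3). Lift 4: 18. −1: 17.
[1] 17 ≡ 4^2 + 1 (base 4). Lift 5: 26. −1: 25.
[2] 25 ≡ 5^2 (base 5). Lift 6: 36. −1: 35.
[3] 35 ≡ 5·6 + 5 (base 6). Lift 7: 40. −1: 39.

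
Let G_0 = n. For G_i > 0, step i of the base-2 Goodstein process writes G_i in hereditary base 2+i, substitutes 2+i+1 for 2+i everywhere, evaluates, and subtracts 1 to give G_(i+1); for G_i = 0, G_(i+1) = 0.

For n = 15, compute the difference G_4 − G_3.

307841

15 —HB2→ 2^(2 + 1) + 2^2 + 2 + 1 —bump→ 3^(3 + 1) + 3^3 + 3 + 1 = 112 —(−1)→ 111
111 —HB3→ 3^(3 + 1) + 3^3 + 3 —bump→ 4^(4 + 1) + 4^4 + 4 = 1284 —(−1)→ 1283
1283 —HB4→ 4^(4 + 1) + 4^4 + 3 —bump→ 5^(5 + 1) + 5^5 + 3 = 18753 —(−1)→ 18752
18752 —HB5→ 5^(5 + 1) + 5^5 + 2 —bump→ 6^(6 + 1) + 6^6 + 2 = 326594 —(−1)→ 326593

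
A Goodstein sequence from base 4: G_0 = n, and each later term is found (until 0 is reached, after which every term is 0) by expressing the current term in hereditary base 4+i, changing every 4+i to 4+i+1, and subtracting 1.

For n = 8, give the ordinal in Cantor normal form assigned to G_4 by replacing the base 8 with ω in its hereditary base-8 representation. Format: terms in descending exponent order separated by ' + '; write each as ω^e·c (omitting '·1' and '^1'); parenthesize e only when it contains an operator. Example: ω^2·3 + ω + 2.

ω + 1

base 4: 8 = 2·4; at 5: 2·5 = 10; next = 9
base 5: 9 = 5 + 4; at 6: 6 + 4 = 10; next = 9
base 6: 9 = 6 + 3; at 7: 7 + 3 = 10; next = 9
base 7: 9 = 7 + 2; at 8: 8 + 2 = 10; next = 9
base 8: 9 = 8 + 1; at 9: 9 + 1 = 10; next = 9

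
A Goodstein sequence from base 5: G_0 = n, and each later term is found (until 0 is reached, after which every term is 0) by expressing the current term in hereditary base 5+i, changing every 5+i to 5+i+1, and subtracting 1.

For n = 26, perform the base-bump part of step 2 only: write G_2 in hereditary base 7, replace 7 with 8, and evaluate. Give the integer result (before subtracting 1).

[0] 26 ≡ 5^2 + 1 (base 5). Lift 6: 37. −1: 36.
[1] 36 ≡ 6^2 (base 6). Lift 7: 49. −1: 48.
[2] 48 ≡ 6·7 + 6 (base 7). Lift 8: 54. −1: 53.

54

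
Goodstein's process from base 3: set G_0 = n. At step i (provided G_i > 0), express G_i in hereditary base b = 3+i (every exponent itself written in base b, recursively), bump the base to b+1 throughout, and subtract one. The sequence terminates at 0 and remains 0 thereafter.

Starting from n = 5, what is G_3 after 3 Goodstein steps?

[0] 5 ≡ 3 + 2 (base 3). Lift 4: 6. −1: 5.
[1] 5 ≡ 4 + 1 (base 4). Lift 5: 6. −1: 5.
[2] 5 ≡ 5 (base 5). Lift 6: 6. −1: 5.
[3] 5 ≡ 5 (base 6). Lift 7: 5. −1: 4.

5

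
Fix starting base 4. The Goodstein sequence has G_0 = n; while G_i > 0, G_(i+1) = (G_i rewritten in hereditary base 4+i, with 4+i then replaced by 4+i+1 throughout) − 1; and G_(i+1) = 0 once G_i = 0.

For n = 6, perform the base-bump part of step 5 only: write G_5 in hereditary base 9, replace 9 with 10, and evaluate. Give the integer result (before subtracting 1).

4

6 —HB4→ 4 + 2 —bump→ 5 + 2 = 7 —(−1)→ 6
6 —HB5→ 5 + 1 —bump→ 6 + 1 = 7 —(−1)→ 6
6 —HB6→ 6 —bump→ 7 = 7 —(−1)→ 6
6 —HB7→ 6 —bump→ 6 = 6 —(−1)→ 5
5 —HB8→ 5 —bump→ 5 = 5 —(−1)→ 4
4 —HB9→ 4 —bump→ 4 = 4 —(−1)→ 3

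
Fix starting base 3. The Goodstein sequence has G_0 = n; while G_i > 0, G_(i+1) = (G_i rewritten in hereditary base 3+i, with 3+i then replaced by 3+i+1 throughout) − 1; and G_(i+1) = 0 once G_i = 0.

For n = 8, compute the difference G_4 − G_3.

step 0: 8 = 2·3 + 2; sub 4 for 3: 2·4 + 2; = 10; G_1 = 10−1 = 9
step 1: 9 = 2·4 + 1; sub 5 for 4: 2·5 + 1; = 11; G_2 = 11−1 = 10
step 2: 10 = 2·5; sub 6 for 5: 2·6; = 12; G_3 = 12−1 = 11
step 3: 11 = 6 + 5; sub 7 for 6: 7 + 5; = 12; G_4 = 12−1 = 11

0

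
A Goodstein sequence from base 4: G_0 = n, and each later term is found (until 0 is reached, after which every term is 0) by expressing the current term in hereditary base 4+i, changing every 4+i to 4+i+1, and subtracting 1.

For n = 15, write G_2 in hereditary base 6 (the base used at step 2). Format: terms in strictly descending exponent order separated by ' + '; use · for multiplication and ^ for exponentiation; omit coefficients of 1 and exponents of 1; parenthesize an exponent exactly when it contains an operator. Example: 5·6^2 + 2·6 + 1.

15 —HB4→ 3·4 + 3 —bump→ 3·5 + 3 = 18 —(−1)→ 17
17 —HB5→ 3·5 + 2 —bump→ 3·6 + 2 = 20 —(−1)→ 19

3·6 + 1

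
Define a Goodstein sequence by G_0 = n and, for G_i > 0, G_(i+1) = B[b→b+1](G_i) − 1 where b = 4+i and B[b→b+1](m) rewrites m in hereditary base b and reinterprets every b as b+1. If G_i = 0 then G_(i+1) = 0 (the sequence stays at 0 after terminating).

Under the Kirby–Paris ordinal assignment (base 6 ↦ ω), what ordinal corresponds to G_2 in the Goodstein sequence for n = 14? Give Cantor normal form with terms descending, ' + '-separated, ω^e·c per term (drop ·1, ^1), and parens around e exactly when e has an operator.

(0) 14|_4 = 3·4 + 2 ↦ 3·5 + 2|_5 = 17 ⇒ 16
(1) 16|_5 = 3·5 + 1 ↦ 3·6 + 1|_6 = 19 ⇒ 18
(2) 18|_6 = 3·6 ↦ 3·7|_7 = 21 ⇒ 20

ω·3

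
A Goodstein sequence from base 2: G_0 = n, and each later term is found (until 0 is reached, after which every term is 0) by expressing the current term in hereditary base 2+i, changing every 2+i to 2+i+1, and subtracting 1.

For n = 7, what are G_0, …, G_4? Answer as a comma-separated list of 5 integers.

G_0 = 7. HB_2(7) = 2^2 + 2 + 1. Bump = 31. G_1 = 30.
G_1 = 30. HB_3(30) = 3^3 + 3. Bump = 260. G_2 = 259.
G_2 = 259. HB_4(259) = 4^4 + 3. Bump = 3128. G_3 = 3127.
G_3 = 3127. HB_5(3127) = 5^5 + 2. Bump = 46658. G_4 = 46657.

7, 30, 259, 3127, 46657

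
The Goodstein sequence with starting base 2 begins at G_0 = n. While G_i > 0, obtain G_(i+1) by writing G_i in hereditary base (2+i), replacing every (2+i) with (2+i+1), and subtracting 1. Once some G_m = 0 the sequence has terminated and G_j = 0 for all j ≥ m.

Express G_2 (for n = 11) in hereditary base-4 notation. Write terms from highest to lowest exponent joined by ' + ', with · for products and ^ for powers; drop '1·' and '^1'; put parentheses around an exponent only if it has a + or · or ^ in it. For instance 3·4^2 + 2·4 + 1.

4^(4 + 1) + 3

11 —HB2→ 2^(2 + 1) + 2 + 1 —bump→ 3^(3 + 1) + 3 + 1 = 85 —(−1)→ 84
84 —HB3→ 3^(3 + 1) + 3 —bump→ 4^(4 + 1) + 4 = 1028 —(−1)→ 1027
1027 —HB4→ 4^(4 + 1) + 3 —bump→ 5^(5 + 1) + 3 = 15628 —(−1)→ 15627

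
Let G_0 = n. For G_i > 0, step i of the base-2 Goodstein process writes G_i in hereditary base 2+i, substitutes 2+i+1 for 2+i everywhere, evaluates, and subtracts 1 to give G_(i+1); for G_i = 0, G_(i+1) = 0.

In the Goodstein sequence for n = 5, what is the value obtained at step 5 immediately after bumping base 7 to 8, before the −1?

1752

step 0: 5 = 2^2 + 1; sub 3 for 2: 3^3 + 1; = 28; G_1 = 28−1 = 27
step 1: 27 = 3^3; sub 4 for 3: 4^4; = 256; G_2 = 256−1 = 255
step 2: 255 = 3·4^3 + 3·4^2 + 3·4 + 3; sub 5 for 4: 3·5^3 + 3·5^2 + 3·5 + 3; = 468; G_3 = 468−1 = 467
step 3: 467 = 3·5^3 + 3·5^2 + 3·5 + 2; sub 6 for 5: 3·6^3 + 3·6^2 + 3·6 + 2; = 776; G_4 = 776−1 = 775
step 4: 775 = 3·6^3 + 3·6^2 + 3·6 + 1; sub 7 for 6: 3·7^3 + 3·7^2 + 3·7 + 1; = 1198; G_5 = 1198−1 = 1197
step 5: 1197 = 3·7^3 + 3·7^2 + 3·7; sub 8 for 7: 3·8^3 + 3·8^2 + 3·8; = 1752; G_6 = 1752−1 = 1751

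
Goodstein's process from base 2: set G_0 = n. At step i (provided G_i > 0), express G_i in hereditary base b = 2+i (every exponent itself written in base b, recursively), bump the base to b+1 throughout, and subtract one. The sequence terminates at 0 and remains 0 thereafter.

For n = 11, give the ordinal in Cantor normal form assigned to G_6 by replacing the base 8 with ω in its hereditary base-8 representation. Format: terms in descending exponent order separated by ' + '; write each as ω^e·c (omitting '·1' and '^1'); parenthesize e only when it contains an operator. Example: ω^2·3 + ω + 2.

ω^ω·7 + ω^7·7 + ω^6·7 + ω^5·7 + ω^4·7 + ω^3·7 + ω^2·7 + ω·7 + 7

G_0 = 11. HB_2(11) = 2^(2 + 1) + 2 + 1. Bump = 85. G_1 = 84.
G_1 = 84. HB_3(84) = 3^(3 + 1) + 3. Bump = 1028. G_2 = 1027.
G_2 = 1027. HB_4(1027) = 4^(4 + 1) + 3. Bump = 15628. G_3 = 15627.
G_3 = 15627. HB_5(15627) = 5^(5 + 1) + 2. Bump = 279938. G_4 = 279937.
G_4 = 279937. HB_6(279937) = 6^(6 + 1) + 1. Bump = 5764802. G_5 = 5764801.
G_5 = 5764801. HB_7(5764801) = 7^(7 + 1). Bump = 134217728. G_6 = 134217727.
G_6 = 134217727. HB_8(134217727) = 7·8^8 + 7·8^7 + 7·8^6 + 7·8^5 + 7·8^4 + 7·8^3 + 7·8^2 + 7·8 + 7. Bump = 2749609303. G_7 = 2749609302.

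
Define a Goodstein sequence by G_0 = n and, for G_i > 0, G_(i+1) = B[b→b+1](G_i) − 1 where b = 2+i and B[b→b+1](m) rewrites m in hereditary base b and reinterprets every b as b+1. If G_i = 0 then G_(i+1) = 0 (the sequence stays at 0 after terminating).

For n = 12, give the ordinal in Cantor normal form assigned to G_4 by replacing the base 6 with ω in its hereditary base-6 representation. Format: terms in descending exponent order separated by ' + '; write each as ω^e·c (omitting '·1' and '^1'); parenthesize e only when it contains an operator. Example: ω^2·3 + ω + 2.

G_0=12  [base 2] 2^(2 + 1) + 2^2  →[2↦3]→  3^(3 + 1) + 3^3 = 108  −1 ⇒ G_1=107
G_1=107  [base 3] 3^(3 + 1) + 2·3^2 + 2·3 + 2  →[3↦4]→  4^(4 + 1) + 2·4^2 + 2·4 + 2 = 1066  −1 ⇒ G_2=1065
G_2=1065  [base 4] 4^(4 + 1) + 2·4^2 + 2·4 + 1  →[4↦5]→  5^(5 + 1) + 2·5^2 + 2·5 + 1 = 15686  −1 ⇒ G_3=15685
G_3=15685  [base 5] 5^(5 + 1) + 2·5^2 + 2·5  →[5↦6]→  6^(6 + 1) + 2·6^2 + 2·6 = 280020  −1 ⇒ G_4=280019
G_4=280019  [base 6] 6^(6 + 1) + 2·6^2 + 6 + 5  →[6↦7]→  7^(7 + 1) + 2·7^2 + 7 + 5 = 5764911  −1 ⇒ G_5=5764910

ω^(ω + 1) + ω^2·2 + ω + 5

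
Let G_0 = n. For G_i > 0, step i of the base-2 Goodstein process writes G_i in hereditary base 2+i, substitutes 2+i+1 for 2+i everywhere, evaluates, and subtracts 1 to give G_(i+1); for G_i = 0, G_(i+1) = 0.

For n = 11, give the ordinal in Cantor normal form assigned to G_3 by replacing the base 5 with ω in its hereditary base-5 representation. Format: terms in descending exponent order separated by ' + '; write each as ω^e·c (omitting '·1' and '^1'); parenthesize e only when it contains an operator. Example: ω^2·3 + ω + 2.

ω^(ω + 1) + 2

G_0 = 11. HB_2(11) = 2^(2 + 1) + 2 + 1. Bump = 85. G_1 = 84.
G_1 = 84. HB_3(84) = 3^(3 + 1) + 3. Bump = 1028. G_2 = 1027.
G_2 = 1027. HB_4(1027) = 4^(4 + 1) + 3. Bump = 15628. G_3 = 15627.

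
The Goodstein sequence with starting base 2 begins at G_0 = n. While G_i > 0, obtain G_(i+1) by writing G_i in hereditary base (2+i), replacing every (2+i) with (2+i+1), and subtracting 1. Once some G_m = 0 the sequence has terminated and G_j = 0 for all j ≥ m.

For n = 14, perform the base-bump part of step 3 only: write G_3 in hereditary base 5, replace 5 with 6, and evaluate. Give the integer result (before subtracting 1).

326592

G_0 = 14. HB_2(14) = 2^(2 + 1) + 2^2 + 2. Bump = 111. G_1 = 110.
G_1 = 110. HB_3(110) = 3^(3 + 1) + 3^3 + 2. Bump = 1282. G_2 = 1281.
G_2 = 1281. HB_4(1281) = 4^(4 + 1) + 4^4 + 1. Bump = 18751. G_3 = 18750.
G_3 = 18750. HB_5(18750) = 5^(5 + 1) + 5^5. Bump = 326592. G_4 = 326591.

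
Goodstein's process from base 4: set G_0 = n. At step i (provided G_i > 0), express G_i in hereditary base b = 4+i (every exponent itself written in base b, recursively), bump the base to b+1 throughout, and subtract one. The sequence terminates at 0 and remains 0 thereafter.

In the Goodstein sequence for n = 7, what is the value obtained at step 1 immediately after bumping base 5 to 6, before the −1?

8

[0] 7 ≡ 4 + 3 (base 4). Lift 5: 8. −1: 7.
[1] 7 ≡ 5 + 2 (base 5). Lift 6: 8. −1: 7.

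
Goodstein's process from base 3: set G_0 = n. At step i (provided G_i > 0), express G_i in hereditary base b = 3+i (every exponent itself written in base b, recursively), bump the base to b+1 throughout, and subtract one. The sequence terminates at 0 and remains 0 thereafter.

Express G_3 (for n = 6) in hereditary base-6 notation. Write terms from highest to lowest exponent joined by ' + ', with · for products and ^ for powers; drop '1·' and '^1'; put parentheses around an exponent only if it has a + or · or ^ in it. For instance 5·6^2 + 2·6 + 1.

[0] 6 ≡ 2·3 (base 3). Lift 4: 8. −1: 7.
[1] 7 ≡ 4 + 3 (base 4). Lift 5: 8. −1: 7.
[2] 7 ≡ 5 + 2 (base 5). Lift 6: 8. −1: 7.
[3] 7 ≡ 6 + 1 (base 6). Lift 7: 8. −1: 7.

6 + 1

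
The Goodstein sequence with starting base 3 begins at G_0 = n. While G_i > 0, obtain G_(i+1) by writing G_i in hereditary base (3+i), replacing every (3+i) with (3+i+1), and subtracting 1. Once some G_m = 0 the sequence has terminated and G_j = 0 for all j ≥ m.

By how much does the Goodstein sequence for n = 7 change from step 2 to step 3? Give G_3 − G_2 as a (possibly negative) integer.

[0] 7 ≡ 2·3 + 1 (base 3). Lift 4: 9. −1: 8.
[1] 8 ≡ 2·4 (base 4). Lift 5: 10. −1: 9.
[2] 9 ≡ 5 + 4 (base 5). Lift 6: 10. −1: 9.

0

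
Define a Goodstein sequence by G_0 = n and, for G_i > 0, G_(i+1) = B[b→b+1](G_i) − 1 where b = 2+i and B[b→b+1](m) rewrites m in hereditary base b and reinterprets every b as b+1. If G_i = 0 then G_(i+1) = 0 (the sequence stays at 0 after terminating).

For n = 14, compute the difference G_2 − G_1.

1171

G_0=14  [base 2] 2^(2 + 1) + 2^2 + 2  →[2↦3]→  3^(3 + 1) + 3^3 + 3 = 111  −1 ⇒ G_1=110
G_1=110  [base 3] 3^(3 + 1) + 3^3 + 2  →[3↦4]→  4^(4 + 1) + 4^4 + 2 = 1282  −1 ⇒ G_2=1281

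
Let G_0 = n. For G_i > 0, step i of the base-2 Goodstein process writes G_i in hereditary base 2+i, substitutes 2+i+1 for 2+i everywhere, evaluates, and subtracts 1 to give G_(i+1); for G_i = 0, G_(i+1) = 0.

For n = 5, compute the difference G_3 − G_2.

212

G_0=5  [base 2] 2^2 + 1  →[2↦3]→  3^3 + 1 = 28  −1 ⇒ G_1=27
G_1=27  [base 3] 3^3  →[3↦4]→  4^4 = 256  −1 ⇒ G_2=255
G_2=255  [base 4] 3·4^3 + 3·4^2 + 3·4 + 3  →[4↦5]→  3·5^3 + 3·5^2 + 3·5 + 3 = 468  −1 ⇒ G_3=467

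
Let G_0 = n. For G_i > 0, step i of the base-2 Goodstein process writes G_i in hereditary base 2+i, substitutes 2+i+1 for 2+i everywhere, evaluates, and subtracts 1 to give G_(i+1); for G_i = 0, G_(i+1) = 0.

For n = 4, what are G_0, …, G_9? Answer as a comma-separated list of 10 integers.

[0] 4 ≡ 2^2 (base 2). Lift 3: 27. −1: 26.
[1] 26 ≡ 2·3^2 + 2·3 + 2 (base 3). Lift 4: 42. −1: 41.
[2] 41 ≡ 2·4^2 + 2·4 + 1 (base 4). Lift 5: 61. −1: 60.
[3] 60 ≡ 2·5^2 + 2·5 (base 5). Lift 6: 84. −1: 83.
[4] 83 ≡ 2·6^2 + 6 + 5 (base 6). Lift 7: 110. −1: 109.
[5] 109 ≡ 2·7^2 + 7 + 4 (base 7). Lift 8: 140. −1: 139.
[6] 139 ≡ 2·8^2 + 8 + 3 (base 8). Lift 9: 174. −1: 173.
[7] 173 ≡ 2·9^2 + 9 + 2 (base 9). Lift 10: 212. −1: 211.
[8] 211 ≡ 2·10^2 + 10 + 1 (base 10). Lift 11: 254. −1: 253.

4, 26, 41, 60, 83, 109, 139, 173, 211, 253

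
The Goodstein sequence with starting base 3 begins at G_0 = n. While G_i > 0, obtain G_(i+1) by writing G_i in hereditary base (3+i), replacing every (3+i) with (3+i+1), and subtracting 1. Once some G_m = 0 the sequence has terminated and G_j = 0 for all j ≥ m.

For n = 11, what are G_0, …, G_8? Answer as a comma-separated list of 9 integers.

i=0: 11 = 3^2 + 2 (b=3); 3→4: 4^2 + 2 = 18; 18−1 = 17
i=1: 17 = 4^2 + 1 (b=4); 4→5: 5^2 + 1 = 26; 26−1 = 25
i=2: 25 = 5^2 (b=5); 5→6: 6^2 = 36; 36−1 = 35
i=3: 35 = 5·6 + 5 (b=6); 6→7: 5·7 + 5 = 40; 40−1 = 39
i=4: 39 = 5·7 + 4 (b=7); 7→8: 5·8 + 4 = 44; 44−1 = 43
i=5: 43 = 5·8 + 3 (b=8); 8→9: 5·9 + 3 = 48; 48−1 = 47
i=6: 47 = 5·9 + 2 (b=9); 9→10: 5·10 + 2 = 52; 52−1 = 51
i=7: 51 = 5·10 + 1 (b=10); 10→11: 5·11 + 1 = 56; 56−1 = 55

11, 17, 25, 35, 39, 43, 47, 51, 55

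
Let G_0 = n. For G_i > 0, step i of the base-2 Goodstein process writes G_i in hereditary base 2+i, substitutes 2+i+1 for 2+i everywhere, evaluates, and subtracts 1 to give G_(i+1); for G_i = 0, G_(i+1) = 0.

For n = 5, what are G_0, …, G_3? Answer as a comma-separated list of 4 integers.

step 0: 5 = 2^2 + 1; sub 3 for 2: 3^3 + 1; = 28; G_1 = 28−1 = 27
step 1: 27 = 3^3; sub 4 for 3: 4^4; = 256; G_2 = 256−1 = 255
step 2: 255 = 3·4^3 + 3·4^2 + 3·4 + 3; sub 5 for 4: 3·5^3 + 3·5^2 + 3·5 + 3; = 468; G_3 = 468−1 = 467

5, 27, 255, 467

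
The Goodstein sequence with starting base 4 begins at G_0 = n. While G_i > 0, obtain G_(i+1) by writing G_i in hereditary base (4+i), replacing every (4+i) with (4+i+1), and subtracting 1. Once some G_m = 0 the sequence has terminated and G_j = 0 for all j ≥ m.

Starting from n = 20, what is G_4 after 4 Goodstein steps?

65

(0) 20|_4 = 4^2 + 4 ↦ 5^2 + 5|_5 = 30 ⇒ 29
(1) 29|_5 = 5^2 + 4 ↦ 6^2 + 4|_6 = 40 ⇒ 39
(2) 39|_6 = 6^2 + 3 ↦ 7^2 + 3|_7 = 52 ⇒ 51
(3) 51|_7 = 7^2 + 2 ↦ 8^2 + 2|_8 = 66 ⇒ 65
(4) 65|_8 = 8^2 + 1 ↦ 9^2 + 1|_9 = 82 ⇒ 81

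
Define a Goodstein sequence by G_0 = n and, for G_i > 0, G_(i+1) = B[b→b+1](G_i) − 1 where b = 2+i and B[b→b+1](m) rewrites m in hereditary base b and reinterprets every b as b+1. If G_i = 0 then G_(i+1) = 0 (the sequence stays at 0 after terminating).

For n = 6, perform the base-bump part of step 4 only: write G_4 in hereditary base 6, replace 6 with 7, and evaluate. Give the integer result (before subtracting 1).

98040

i=0: 6 = 2^2 + 2 (b=2); 2→3: 3^3 + 3 = 30; 30−1 = 29
i=1: 29 = 3^3 + 2 (b=3); 3→4: 4^4 + 2 = 258; 258−1 = 257
i=2: 257 = 4^4 + 1 (b=4); 4→5: 5^5 + 1 = 3126; 3126−1 = 3125
i=3: 3125 = 5^5 (b=5); 5→6: 6^6 = 46656; 46656−1 = 46655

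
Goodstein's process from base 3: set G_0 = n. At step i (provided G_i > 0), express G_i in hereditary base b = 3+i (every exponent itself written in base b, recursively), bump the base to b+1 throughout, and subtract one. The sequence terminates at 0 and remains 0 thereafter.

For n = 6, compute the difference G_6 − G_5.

base 3: 6 = 2·3; at 4: 2·4 = 8; next = 7
base 4: 7 = 4 + 3; at 5: 5 + 3 = 8; next = 7
base 5: 7 = 5 + 2; at 6: 6 + 2 = 8; next = 7
base 6: 7 = 6 + 1; at 7: 7 + 1 = 8; next = 7
base 7: 7 = 7; at 8: 8 = 8; next = 7
base 8: 7 = 7; at 9: 7 = 7; next = 6

-1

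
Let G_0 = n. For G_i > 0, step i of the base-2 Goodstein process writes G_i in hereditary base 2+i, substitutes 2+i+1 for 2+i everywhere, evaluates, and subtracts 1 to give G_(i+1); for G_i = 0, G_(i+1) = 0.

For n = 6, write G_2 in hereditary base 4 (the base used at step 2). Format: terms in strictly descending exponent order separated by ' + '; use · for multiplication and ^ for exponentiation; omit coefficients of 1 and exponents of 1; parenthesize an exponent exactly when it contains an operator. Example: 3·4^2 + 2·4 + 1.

4^4 + 1

G_0=6  [base 2] 2^2 + 2  →[2↦3]→  3^3 + 3 = 30  −1 ⇒ G_1=29
G_1=29  [base 3] 3^3 + 2  →[3↦4]→  4^4 + 2 = 258  −1 ⇒ G_2=257
G_2=257  [base 4] 4^4 + 1  →[4↦5]→  5^5 + 1 = 3126  −1 ⇒ G_3=3125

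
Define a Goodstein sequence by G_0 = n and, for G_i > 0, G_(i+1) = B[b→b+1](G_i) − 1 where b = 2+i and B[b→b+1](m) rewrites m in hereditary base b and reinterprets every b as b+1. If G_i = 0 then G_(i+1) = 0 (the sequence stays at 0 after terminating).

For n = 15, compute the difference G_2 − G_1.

[0] 15 ≡ 2^(2 + 1) + 2^2 + 2 + 1 (base 2). Lift 3: 112. −1: 111.
[1] 111 ≡ 3^(3 + 1) + 3^3 + 3 (base 3). Lift 4: 1284. −1: 1283.

1172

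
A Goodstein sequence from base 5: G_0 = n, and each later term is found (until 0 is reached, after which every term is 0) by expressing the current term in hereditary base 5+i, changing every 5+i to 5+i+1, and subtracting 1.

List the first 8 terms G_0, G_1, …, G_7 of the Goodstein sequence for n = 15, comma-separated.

G_0 = 15. HB_5(15) = 3·5. Bump = 18. G_1 = 17.
G_1 = 17. HB_6(17) = 2·6 + 5. Bump = 19. G_2 = 18.
G_2 = 18. HB_7(18) = 2·7 + 4. Bump = 20. G_3 = 19.
G_3 = 19. HB_8(19) = 2·8 + 3. Bump = 21. G_4 = 20.
G_4 = 20. HB_9(20) = 2·9 + 2. Bump = 22. G_5 = 21.
G_5 = 21. HB_10(21) = 2·10 + 1. Bump = 23. G_6 = 22.
G_6 = 22. HB_11(22) = 2·11. Bump = 24. G_7 = 23.

15, 17, 18, 19, 20, 21, 22, 23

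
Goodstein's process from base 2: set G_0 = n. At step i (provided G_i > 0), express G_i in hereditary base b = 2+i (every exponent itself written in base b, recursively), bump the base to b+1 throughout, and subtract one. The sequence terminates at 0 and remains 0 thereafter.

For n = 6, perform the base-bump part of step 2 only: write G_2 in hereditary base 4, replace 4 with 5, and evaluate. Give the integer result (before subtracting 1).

G_0 = 6. HB_2(6) = 2^2 + 2. Bump = 30. G_1 = 29.
G_1 = 29. HB_3(29) = 3^3 + 2. Bump = 258. G_2 = 257.
G_2 = 257. HB_4(257) = 4^4 + 1. Bump = 3126. G_3 = 3125.

3126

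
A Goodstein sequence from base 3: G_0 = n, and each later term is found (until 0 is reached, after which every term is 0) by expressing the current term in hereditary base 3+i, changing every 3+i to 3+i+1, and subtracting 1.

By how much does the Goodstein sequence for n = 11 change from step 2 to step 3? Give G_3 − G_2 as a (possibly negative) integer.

i=0: 11 = 3^2 + 2 (b=3); 3→4: 4^2 + 2 = 18; 18−1 = 17
i=1: 17 = 4^2 + 1 (b=4); 4→5: 5^2 + 1 = 26; 26−1 = 25
i=2: 25 = 5^2 (b=5); 5→6: 6^2 = 36; 36−1 = 35

10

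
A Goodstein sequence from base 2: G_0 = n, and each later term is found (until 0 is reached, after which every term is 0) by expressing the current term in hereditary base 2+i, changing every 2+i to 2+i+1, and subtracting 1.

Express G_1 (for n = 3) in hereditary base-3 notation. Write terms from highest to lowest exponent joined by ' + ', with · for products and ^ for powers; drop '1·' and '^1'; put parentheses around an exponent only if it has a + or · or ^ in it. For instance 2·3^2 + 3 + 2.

step 0: 3 = 2 + 1; sub 3 for 2: 3 + 1; = 4; G_1 = 4−1 = 3
step 1: 3 = 3; sub 4 for 3: 4; = 4; G_2 = 4−1 = 3

3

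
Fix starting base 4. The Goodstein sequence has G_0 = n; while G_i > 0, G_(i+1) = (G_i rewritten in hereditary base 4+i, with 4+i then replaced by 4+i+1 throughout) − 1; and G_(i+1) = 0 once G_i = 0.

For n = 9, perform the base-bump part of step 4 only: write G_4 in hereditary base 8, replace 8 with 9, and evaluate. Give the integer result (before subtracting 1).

12

i=0: 9 = 2·4 + 1 (b=4); 4→5: 2·5 + 1 = 11; 11−1 = 10
i=1: 10 = 2·5 (b=5); 5→6: 2·6 = 12; 12−1 = 11
i=2: 11 = 6 + 5 (b=6); 6→7: 7 + 5 = 12; 12−1 = 11
i=3: 11 = 7 + 4 (b=7); 7→8: 8 + 4 = 12; 12−1 = 11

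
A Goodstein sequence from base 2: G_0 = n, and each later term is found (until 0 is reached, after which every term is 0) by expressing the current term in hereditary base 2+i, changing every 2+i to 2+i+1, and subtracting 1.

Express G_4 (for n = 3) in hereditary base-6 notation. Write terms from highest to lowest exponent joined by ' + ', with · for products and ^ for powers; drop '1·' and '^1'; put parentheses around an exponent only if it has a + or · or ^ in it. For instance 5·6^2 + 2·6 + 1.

1

3 —HB2→ 2 + 1 —bump→ 3 + 1 = 4 —(−1)→ 3
3 —HB3→ 3 —bump→ 4 = 4 —(−1)→ 3
3 —HB4→ 3 —bump→ 3 = 3 —(−1)→ 2
2 —HB5→ 2 —bump→ 2 = 2 —(−1)→ 1
1 —HB6→ 1 —bump→ 1 = 1 —(−1)→ 0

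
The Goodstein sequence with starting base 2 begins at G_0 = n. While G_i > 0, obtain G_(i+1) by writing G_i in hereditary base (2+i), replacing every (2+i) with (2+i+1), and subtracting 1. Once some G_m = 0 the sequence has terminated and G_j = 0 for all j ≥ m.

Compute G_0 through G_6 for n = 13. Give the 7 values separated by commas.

13, 108, 1279, 16092, 280711, 5765998, 134219479

step 0: 13 = 2^(2 + 1) + 2^2 + 1; sub 3 for 2: 3^(3 + 1) + 3^3 + 1; = 109; G_1 = 109−1 = 108
step 1: 108 = 3^(3 + 1) + 3^3; sub 4 for 3: 4^(4 + 1) + 4^4; = 1280; G_2 = 1280−1 = 1279
step 2: 1279 = 4^(4 + 1) + 3·4^3 + 3·4^2 + 3·4 + 3; sub 5 for 4: 5^(5 + 1) + 3·5^3 + 3·5^2 + 3·5 + 3; = 16093; G_3 = 16093−1 = 16092
step 3: 16092 = 5^(5 + 1) + 3·5^3 + 3·5^2 + 3·5 + 2; sub 6 for 5: 6^(6 + 1) + 3·6^3 + 3·6^2 + 3·6 + 2; = 280712; G_4 = 280712−1 = 280711
step 4: 280711 = 6^(6 + 1) + 3·6^3 + 3·6^2 + 3·6 + 1; sub 7 for 6: 7^(7 + 1) + 3·7^3 + 3·7^2 + 3·7 + 1; = 5765999; G_5 = 5765999−1 = 5765998
step 5: 5765998 = 7^(7 + 1) + 3·7^3 + 3·7^2 + 3·7; sub 8 for 7: 8^(8 + 1) + 3·8^3 + 3·8^2 + 3·8; = 134219480; G_6 = 134219480−1 = 134219479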